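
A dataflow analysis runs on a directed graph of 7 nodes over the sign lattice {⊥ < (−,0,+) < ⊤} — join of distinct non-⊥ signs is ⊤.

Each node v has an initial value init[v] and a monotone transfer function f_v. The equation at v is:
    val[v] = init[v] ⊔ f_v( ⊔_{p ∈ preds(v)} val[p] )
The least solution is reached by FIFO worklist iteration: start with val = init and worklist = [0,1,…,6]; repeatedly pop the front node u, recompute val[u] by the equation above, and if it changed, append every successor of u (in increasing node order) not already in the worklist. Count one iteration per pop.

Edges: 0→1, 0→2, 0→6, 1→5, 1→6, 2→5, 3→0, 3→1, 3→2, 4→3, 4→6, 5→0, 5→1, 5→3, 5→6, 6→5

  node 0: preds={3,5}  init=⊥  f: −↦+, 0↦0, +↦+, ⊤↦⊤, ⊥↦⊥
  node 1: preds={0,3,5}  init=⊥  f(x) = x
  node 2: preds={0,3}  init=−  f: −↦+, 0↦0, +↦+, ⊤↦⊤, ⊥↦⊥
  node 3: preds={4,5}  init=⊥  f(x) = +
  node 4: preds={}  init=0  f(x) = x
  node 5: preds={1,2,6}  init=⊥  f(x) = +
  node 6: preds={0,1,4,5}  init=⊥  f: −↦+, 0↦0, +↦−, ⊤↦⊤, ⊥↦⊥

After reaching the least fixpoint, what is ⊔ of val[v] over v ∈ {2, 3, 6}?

Worklist (13 pops):
  #1 pop 0: in=⊥ → ⊥ (no change)
  #2 pop 1: in=⊥ → ⊥ (no change)
  #3 pop 2: in=⊥ → − (no change)
  #4 pop 3: in=0 → + (was ⊥); enqueue [0,1,2]
  #5 pop 4: in=⊥ → 0 (no change)
  #6 pop 5: in=− → + (was ⊥); enqueue [3]
  #7 pop 6: in=⊤ → ⊤ (was ⊥); enqueue [5]
  #8 pop 0: in=+ → + (was ⊥); enqueue [6]
  #9 pop 1: in=+ → + (was ⊥); enqueue []
  #10 pop 2: in=+ → ⊤ (was −); enqueue []
  #11 pop 3: in=⊤ → + (no change)
  #12 pop 5: in=⊤ → + (no change)
  #13 pop 6: in=⊤ → ⊤ (no change)

Fixpoint:
  val[0] = +
  val[1] = +
  val[2] = ⊤
  val[3] = +
  val[4] = 0
  val[5] = +
  val[6] = ⊤

⊤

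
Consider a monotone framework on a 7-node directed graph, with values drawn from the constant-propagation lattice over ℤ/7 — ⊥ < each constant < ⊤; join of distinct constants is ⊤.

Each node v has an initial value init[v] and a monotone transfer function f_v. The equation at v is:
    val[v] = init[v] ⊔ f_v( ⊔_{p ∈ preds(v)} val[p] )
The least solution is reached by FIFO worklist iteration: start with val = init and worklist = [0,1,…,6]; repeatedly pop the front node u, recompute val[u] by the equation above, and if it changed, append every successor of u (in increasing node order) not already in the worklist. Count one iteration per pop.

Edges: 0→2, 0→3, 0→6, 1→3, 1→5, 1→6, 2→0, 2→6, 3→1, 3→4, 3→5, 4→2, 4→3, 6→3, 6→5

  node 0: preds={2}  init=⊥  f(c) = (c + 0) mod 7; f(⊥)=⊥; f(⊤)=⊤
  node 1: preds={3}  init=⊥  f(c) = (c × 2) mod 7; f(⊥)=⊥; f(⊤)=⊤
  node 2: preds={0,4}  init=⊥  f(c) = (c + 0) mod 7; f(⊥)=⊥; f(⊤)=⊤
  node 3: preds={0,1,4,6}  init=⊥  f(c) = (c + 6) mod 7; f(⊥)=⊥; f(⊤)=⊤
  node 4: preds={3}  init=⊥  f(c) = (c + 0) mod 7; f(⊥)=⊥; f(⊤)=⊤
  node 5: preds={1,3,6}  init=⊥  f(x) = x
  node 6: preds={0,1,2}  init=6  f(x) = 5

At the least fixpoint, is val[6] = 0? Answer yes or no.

no

Trace (23 dequeues):
  [1] u=0 | in ⊥ | out ⊥ | ==
  [2] u=1 | in ⊥ | out ⊥ | ==
  [3] u=2 | in ⊥ | out ⊥ | ==
  [4] u=3 | in 6 | out 5 | prev ⊥ | push {1}
  [5] u=4 | in 5 | out 5 | prev ⊥ | push {2,3}
  [6] u=5 | in ⊤ | out ⊤ | prev ⊥ | push {}
  [7] u=6 | in ⊥ | out ⊤ | prev 6 | push {5}
  [8] u=1 | in 5 | out 3 | prev ⊥ | push {6}
  [9] u=2 | in 5 | out 5 | prev ⊥ | push {0}
  [10] u=3 | in ⊤ | out ⊤ | prev 5 | push {1,4}
  [11] u=5 | in ⊤ | out ⊤ | ==
  [12] u=6 | in ⊤ | out ⊤ | ==
  [13] u=0 | in 5 | out 5 | prev ⊥ | push {2,3,6}
  [14] u=1 | in ⊤ | out ⊤ | prev 3 | push {5}
  [15] u=4 | in ⊤ | out ⊤ | prev 5 | push {}
  [16] u=2 | in ⊤ | out ⊤ | prev 5 | push {0}
  [17] u=3 | in ⊤ | out ⊤ | ==
  [18] u=6 | in ⊤ | out ⊤ | ==
  [19] u=5 | in ⊤ | out ⊤ | ==
  [20] u=0 | in ⊤ | out ⊤ | prev 5 | push {2,3,6}
  [21] u=2 | in ⊤ | out ⊤ | ==
  [22] u=3 | in ⊤ | out ⊤ | ==
  [23] u=6 | in ⊤ | out ⊤ | ==

Converged values:
  [0] ⊤
  [1] ⊤
  [2] ⊤
  [3] ⊤
  [4] ⊤
  [5] ⊤
  [6] ⊤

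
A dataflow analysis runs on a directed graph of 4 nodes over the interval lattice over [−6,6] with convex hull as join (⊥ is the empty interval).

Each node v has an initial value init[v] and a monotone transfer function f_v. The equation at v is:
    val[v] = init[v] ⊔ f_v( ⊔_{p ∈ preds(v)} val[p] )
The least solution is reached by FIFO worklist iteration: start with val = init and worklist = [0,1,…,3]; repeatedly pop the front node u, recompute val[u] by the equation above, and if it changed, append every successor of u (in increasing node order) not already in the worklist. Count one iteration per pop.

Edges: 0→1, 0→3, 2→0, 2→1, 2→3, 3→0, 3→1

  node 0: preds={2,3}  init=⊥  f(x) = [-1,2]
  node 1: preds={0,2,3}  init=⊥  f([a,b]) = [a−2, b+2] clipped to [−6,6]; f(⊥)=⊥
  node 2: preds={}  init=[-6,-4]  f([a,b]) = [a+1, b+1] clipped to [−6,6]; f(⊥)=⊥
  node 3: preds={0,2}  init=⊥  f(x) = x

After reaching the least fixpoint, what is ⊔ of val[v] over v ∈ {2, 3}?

Trace (6 dequeues):
  [1] u=0 | in [-6,-4] | out [-1,2] | prev ⊥ | push {}
  [2] u=1 | in [-6,2] | out [-6,4] | prev ⊥ | push {}
  [3] u=2 | in ⊥ | out [-6,-4] | ==
  [4] u=3 | in [-6,2] | out [-6,2] | prev ⊥ | push {0,1}
  [5] u=0 | in [-6,2] | out [-1,2] | ==
  [6] u=1 | in [-6,2] | out [-6,4] | ==

Converged values:
  [0] [-1,2]
  [1] [-6,4]
  [2] [-6,-4]
  [3] [-6,2]

[-6,2]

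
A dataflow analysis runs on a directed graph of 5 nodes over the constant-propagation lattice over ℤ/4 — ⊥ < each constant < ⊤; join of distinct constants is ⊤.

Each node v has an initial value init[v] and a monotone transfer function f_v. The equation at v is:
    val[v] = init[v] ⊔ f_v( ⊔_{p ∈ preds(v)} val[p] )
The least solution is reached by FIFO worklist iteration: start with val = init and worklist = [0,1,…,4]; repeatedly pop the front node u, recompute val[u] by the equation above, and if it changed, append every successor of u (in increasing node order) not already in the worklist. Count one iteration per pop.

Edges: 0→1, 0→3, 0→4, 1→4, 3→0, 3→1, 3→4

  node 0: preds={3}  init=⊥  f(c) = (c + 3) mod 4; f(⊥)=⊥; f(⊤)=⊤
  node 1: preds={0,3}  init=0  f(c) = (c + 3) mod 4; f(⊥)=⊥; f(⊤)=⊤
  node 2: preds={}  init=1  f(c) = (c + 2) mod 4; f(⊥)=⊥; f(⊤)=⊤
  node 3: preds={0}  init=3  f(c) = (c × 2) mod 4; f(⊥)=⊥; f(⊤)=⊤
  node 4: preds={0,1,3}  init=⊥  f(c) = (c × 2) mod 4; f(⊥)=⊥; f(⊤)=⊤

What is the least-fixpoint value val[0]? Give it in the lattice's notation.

Trace (9 dequeues):
  [1] u=0 | in 3 | out 2 | prev ⊥ | push {}
  [2] u=1 | in ⊤ | out ⊤ | prev 0 | push {}
  [3] u=2 | in ⊥ | out 1 | ==
  [4] u=3 | in 2 | out ⊤ | prev 3 | push {0,1}
  [5] u=4 | in ⊤ | out ⊤ | prev ⊥ | push {}
  [6] u=0 | in ⊤ | out ⊤ | prev 2 | push {3,4}
  [7] u=1 | in ⊤ | out ⊤ | ==
  [8] u=3 | in ⊤ | out ⊤ | ==
  [9] u=4 | in ⊤ | out ⊤ | ==

Converged values:
  [0] ⊤
  [1] ⊤
  [2] 1
  [3] ⊤
  [4] ⊤

⊤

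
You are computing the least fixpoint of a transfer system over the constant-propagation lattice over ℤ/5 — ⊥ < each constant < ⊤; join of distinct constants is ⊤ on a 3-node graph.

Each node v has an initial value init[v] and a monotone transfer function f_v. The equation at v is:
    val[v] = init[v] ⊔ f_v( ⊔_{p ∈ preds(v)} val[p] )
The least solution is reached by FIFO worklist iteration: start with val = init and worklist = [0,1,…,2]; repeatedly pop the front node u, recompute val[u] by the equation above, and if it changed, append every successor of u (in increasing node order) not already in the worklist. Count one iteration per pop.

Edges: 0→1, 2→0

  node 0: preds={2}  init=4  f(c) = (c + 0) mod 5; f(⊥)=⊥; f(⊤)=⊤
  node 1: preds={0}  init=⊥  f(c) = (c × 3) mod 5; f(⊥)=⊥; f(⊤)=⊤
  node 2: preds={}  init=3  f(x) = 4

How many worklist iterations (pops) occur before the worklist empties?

4

Trace (4 dequeues):
  [1] u=0 | in 3 | out ⊤ | prev 4 | push {}
  [2] u=1 | in ⊤ | out ⊤ | prev ⊥ | push {}
  [3] u=2 | in ⊥ | out ⊤ | prev 3 | push {0}
  [4] u=0 | in ⊤ | out ⊤ | ==

Converged values:
  [0] ⊤
  [1] ⊤
  [2] ⊤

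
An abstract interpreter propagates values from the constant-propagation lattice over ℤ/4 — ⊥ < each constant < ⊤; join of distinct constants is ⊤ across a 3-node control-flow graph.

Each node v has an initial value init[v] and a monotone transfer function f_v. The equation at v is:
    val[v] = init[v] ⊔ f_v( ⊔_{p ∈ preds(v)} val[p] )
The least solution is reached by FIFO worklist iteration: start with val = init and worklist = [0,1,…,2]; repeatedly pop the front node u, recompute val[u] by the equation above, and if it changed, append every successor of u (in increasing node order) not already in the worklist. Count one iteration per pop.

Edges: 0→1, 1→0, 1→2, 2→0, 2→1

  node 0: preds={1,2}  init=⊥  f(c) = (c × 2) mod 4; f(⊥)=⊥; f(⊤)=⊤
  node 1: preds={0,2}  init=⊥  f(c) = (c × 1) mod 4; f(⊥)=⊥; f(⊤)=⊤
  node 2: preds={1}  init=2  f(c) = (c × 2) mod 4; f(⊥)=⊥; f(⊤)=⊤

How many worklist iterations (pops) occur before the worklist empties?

Trace (5 dequeues):
  [1] u=0 | in 2 | out 0 | prev ⊥ | push {}
  [2] u=1 | in ⊤ | out ⊤ | prev ⊥ | push {0}
  [3] u=2 | in ⊤ | out ⊤ | prev 2 | push {1}
  [4] u=0 | in ⊤ | out ⊤ | prev 0 | push {}
  [5] u=1 | in ⊤ | out ⊤ | ==

Converged values:
  [0] ⊤
  [1] ⊤
  [2] ⊤

5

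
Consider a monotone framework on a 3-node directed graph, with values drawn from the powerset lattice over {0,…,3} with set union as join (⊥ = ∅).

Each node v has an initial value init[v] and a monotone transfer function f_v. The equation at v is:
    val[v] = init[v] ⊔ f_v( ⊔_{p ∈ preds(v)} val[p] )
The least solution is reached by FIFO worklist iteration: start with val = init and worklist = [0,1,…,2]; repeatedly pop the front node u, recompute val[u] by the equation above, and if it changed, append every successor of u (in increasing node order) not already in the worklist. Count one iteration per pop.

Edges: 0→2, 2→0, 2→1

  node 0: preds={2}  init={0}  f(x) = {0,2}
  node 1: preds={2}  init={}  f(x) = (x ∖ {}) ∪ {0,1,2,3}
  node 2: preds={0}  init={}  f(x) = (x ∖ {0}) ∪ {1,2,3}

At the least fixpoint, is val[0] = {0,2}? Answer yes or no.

yes

Worklist (5 pops):
  #1 pop 0: in={} → {0,2} (was {0}); enqueue []
  #2 pop 1: in={} → {0,1,2,3} (was {}); enqueue []
  #3 pop 2: in={0,2} → {1,2,3} (was {}); enqueue [0,1]
  #4 pop 0: in={1,2,3} → {0,2} (no change)
  #5 pop 1: in={1,2,3} → {0,1,2,3} (no change)

Fixpoint:
  val[0] = {0,2}
  val[1] = {0,1,2,3}
  val[2] = {1,2,3}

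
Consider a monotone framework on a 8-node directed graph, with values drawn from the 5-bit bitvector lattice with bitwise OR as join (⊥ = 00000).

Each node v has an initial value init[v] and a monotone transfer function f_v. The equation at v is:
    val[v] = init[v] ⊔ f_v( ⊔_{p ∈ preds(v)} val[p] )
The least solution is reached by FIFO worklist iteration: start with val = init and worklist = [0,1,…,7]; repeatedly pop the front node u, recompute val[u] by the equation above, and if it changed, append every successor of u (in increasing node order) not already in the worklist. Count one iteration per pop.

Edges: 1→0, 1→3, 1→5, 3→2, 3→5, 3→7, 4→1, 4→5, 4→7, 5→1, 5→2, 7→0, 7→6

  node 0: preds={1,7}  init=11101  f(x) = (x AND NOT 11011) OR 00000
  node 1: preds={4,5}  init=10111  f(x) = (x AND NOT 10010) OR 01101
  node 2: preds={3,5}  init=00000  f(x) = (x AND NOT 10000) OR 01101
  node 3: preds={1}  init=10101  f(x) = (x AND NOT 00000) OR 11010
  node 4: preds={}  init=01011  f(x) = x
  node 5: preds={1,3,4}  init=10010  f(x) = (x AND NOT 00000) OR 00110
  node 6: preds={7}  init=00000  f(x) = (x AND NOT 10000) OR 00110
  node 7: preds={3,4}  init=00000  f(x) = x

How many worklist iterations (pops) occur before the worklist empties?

12

Trace (12 dequeues):
  [1] u=0 | in 10111 | out 11101 | ==
  [2] u=1 | in 11011 | out 11111 | prev 10111 | push {0}
  [3] u=2 | in 10111 | out 01111 | prev 00000 | push {}
  [4] u=3 | in 11111 | out 11111 | prev 10101 | push {2}
  [5] u=4 | in 00000 | out 01011 | ==
  [6] u=5 | in 11111 | out 11111 | prev 10010 | push {1}
  [7] u=6 | in 00000 | out 00110 | prev 00000 | push {}
  [8] u=7 | in 11111 | out 11111 | prev 00000 | push {6}
  [9] u=0 | in 11111 | out 11101 | ==
  [10] u=2 | in 11111 | out 01111 | ==
  [11] u=1 | in 11111 | out 11111 | ==
  [12] u=6 | in 11111 | out 01111 | prev 00110 | push {}

Converged values:
  [0] 11101
  [1] 11111
  [2] 01111
  [3] 11111
  [4] 01011
  [5] 11111
  [6] 01111
  [7] 11111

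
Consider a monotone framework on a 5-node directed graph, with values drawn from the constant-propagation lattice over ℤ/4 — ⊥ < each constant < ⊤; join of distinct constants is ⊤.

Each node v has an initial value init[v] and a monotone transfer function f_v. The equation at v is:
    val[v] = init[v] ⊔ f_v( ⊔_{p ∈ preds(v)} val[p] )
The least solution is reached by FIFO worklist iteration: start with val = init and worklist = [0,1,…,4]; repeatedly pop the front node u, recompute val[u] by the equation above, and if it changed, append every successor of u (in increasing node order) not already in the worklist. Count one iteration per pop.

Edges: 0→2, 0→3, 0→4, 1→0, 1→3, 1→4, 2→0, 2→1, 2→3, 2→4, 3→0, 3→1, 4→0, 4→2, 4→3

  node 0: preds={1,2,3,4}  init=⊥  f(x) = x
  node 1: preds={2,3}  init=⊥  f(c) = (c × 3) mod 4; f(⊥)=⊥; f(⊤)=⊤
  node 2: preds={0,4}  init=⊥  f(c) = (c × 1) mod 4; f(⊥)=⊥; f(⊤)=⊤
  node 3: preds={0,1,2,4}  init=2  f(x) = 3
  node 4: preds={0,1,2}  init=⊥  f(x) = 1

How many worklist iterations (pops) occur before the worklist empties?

Worklist (12 pops):
  #1 pop 0: in=2 → 2 (was ⊥); enqueue []
  #2 pop 1: in=2 → 2 (was ⊥); enqueue [0]
  #3 pop 2: in=2 → 2 (was ⊥); enqueue [1]
  #4 pop 3: in=2 → ⊤ (was 2); enqueue []
  #5 pop 4: in=2 → 1 (was ⊥); enqueue [2,3]
  #6 pop 0: in=⊤ → ⊤ (was 2); enqueue [4]
  #7 pop 1: in=⊤ → ⊤ (was 2); enqueue [0]
  #8 pop 2: in=⊤ → ⊤ (was 2); enqueue [1]
  #9 pop 3: in=⊤ → ⊤ (no change)
  #10 pop 4: in=⊤ → 1 (no change)
  #11 pop 0: in=⊤ → ⊤ (no change)
  #12 pop 1: in=⊤ → ⊤ (no change)

Fixpoint:
  val[0] = ⊤
  val[1] = ⊤
  val[2] = ⊤
  val[3] = ⊤
  val[4] = 1

12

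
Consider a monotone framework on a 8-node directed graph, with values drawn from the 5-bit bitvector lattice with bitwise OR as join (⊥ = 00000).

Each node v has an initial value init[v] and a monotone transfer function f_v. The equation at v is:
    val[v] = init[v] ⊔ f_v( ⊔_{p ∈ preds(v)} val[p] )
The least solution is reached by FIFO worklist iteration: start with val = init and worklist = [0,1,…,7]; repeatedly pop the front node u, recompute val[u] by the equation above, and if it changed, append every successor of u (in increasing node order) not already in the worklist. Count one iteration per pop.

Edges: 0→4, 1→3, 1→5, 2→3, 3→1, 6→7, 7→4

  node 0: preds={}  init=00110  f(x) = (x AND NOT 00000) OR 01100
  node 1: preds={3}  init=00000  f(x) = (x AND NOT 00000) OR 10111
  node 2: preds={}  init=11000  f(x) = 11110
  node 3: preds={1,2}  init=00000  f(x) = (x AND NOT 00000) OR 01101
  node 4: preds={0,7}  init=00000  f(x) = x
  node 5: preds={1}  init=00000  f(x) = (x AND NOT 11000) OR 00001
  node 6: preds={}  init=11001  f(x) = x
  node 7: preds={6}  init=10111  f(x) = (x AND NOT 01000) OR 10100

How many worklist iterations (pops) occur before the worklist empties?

Trace (11 dequeues):
  [1] u=0 | in 00000 | out 01110 | prev 00110 | push {}
  [2] u=1 | in 00000 | out 10111 | prev 00000 | push {}
  [3] u=2 | in 00000 | out 11110 | prev 11000 | push {}
  [4] u=3 | in 11111 | out 11111 | prev 00000 | push {1}
  [5] u=4 | in 11111 | out 11111 | prev 00000 | push {}
  [6] u=5 | in 10111 | out 00111 | prev 00000 | push {}
  [7] u=6 | in 00000 | out 11001 | ==
  [8] u=7 | in 11001 | out 10111 | ==
  [9] u=1 | in 11111 | out 11111 | prev 10111 | push {3,5}
  [10] u=3 | in 11111 | out 11111 | ==
  [11] u=5 | in 11111 | out 00111 | ==

Converged values:
  [0] 01110
  [1] 11111
  [2] 11110
  [3] 11111
  [4] 11111
  [5] 00111
  [6] 11001
  [7] 10111

11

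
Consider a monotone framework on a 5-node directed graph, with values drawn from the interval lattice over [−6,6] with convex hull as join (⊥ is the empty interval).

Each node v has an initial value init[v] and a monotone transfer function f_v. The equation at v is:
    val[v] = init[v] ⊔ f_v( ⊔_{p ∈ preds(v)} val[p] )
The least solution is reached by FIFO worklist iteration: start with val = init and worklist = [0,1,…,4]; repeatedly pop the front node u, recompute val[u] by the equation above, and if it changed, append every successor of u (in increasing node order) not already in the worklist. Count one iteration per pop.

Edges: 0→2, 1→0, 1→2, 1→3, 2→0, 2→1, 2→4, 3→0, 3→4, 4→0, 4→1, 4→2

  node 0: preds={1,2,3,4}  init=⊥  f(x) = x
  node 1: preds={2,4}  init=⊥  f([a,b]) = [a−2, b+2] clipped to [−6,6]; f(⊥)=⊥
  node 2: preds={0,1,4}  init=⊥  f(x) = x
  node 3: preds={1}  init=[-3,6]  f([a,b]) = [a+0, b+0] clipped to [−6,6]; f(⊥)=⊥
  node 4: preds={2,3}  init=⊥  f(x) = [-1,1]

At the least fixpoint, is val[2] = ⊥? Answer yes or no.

Trace (19 dequeues):
  [1] u=0 | in [-3,6] | out [-3,6] | prev ⊥ | push {}
  [2] u=1 | in ⊥ | out ⊥ | ==
  [3] u=2 | in [-3,6] | out [-3,6] | prev ⊥ | push {0,1}
  [4] u=3 | in ⊥ | out [-3,6] | ==
  [5] u=4 | in [-3,6] | out [-1,1] | prev ⊥ | push {2}
  [6] u=0 | in [-3,6] | out [-3,6] | ==
  [7] u=1 | in [-3,6] | out [-5,6] | prev ⊥ | push {0,3}
  [8] u=2 | in [-5,6] | out [-5,6] | prev [-3,6] | push {1,4}
  [9] u=0 | in [-5,6] | out [-5,6] | prev [-3,6] | push {2}
  [10] u=3 | in [-5,6] | out [-5,6] | prev [-3,6] | push {0}
  [11] u=1 | in [-5,6] | out [-6,6] | prev [-5,6] | push {3}
  [12] u=4 | in [-5,6] | out [-1,1] | ==
  [13] u=2 | in [-6,6] | out [-6,6] | prev [-5,6] | push {1,4}
  [14] u=0 | in [-6,6] | out [-6,6] | prev [-5,6] | push {2}
  [15] u=3 | in [-6,6] | out [-6,6] | prev [-5,6] | push {0}
  [16] u=1 | in [-6,6] | out [-6,6] | ==
  [17] u=4 | in [-6,6] | out [-1,1] | ==
  [18] u=2 | in [-6,6] | out [-6,6] | ==
  [19] u=0 | in [-6,6] | out [-6,6] | ==

Converged values:
  [0] [-6,6]
  [1] [-6,6]
  [2] [-6,6]
  [3] [-6,6]
  [4] [-1,1]

no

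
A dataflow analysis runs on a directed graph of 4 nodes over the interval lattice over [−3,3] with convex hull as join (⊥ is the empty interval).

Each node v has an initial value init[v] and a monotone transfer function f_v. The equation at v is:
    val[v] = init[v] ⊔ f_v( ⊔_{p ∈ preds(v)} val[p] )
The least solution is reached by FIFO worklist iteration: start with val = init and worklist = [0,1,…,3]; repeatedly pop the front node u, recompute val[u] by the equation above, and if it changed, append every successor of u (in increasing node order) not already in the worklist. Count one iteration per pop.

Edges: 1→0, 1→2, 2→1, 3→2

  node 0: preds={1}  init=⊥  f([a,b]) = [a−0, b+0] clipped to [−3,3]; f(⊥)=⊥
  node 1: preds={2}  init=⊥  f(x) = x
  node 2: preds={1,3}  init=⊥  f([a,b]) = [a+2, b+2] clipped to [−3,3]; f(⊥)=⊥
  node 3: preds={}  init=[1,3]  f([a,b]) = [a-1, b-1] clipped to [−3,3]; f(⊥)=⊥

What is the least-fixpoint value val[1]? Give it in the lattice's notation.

Worklist (7 pops):
  #1 pop 0: in=⊥ → ⊥ (no change)
  #2 pop 1: in=⊥ → ⊥ (no change)
  #3 pop 2: in=[1,3] → [3,3] (was ⊥); enqueue [1]
  #4 pop 3: in=⊥ → [1,3] (no change)
  #5 pop 1: in=[3,3] → [3,3] (was ⊥); enqueue [0,2]
  #6 pop 0: in=[3,3] → [3,3] (was ⊥); enqueue []
  #7 pop 2: in=[1,3] → [3,3] (no change)

Fixpoint:
  val[0] = [3,3]
  val[1] = [3,3]
  val[2] = [3,3]
  val[3] = [1,3]

[3,3]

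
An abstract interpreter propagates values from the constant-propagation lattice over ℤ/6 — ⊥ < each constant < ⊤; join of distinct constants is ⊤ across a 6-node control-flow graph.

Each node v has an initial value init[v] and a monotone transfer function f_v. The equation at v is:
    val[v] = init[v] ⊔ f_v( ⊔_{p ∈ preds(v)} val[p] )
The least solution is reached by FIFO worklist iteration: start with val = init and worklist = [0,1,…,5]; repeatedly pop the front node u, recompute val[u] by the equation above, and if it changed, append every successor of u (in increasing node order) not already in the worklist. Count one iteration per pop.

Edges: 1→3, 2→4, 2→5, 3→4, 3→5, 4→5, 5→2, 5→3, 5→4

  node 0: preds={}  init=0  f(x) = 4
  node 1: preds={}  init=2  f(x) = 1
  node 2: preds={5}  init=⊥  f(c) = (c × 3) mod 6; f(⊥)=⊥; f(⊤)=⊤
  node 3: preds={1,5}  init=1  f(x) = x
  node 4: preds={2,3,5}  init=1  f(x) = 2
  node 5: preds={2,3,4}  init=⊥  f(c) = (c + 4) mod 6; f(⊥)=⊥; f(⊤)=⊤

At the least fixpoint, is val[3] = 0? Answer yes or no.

no

Iteration log — 10 steps:
  step 1. node 0  ⊔preds=⊥  new=⊤  old=0  +wl: 
  step 2. node 1  ⊔preds=⊥  new=⊤  old=2  +wl: 
  step 3. node 2  ⊔preds=⊥  new=⊥  stable
  step 4. node 3  ⊔preds=⊤  new=⊤  old=1  +wl: 
  step 5. node 4  ⊔preds=⊤  new=⊤  old=1  +wl: 
  step 6. node 5  ⊔preds=⊤  new=⊤  old=⊥  +wl: 2,3,4
  step 7. node 2  ⊔preds=⊤  new=⊤  old=⊥  +wl: 5
  step 8. node 3  ⊔preds=⊤  new=⊤  stable
  step 9. node 4  ⊔preds=⊤  new=⊤  stable
  step 10. node 5  ⊔preds=⊤  new=⊤  stable

Least fixpoint reached:
  node 0: ⊤
  node 1: ⊤
  node 2: ⊤
  node 3: ⊤
  node 4: ⊤
  node 5: ⊤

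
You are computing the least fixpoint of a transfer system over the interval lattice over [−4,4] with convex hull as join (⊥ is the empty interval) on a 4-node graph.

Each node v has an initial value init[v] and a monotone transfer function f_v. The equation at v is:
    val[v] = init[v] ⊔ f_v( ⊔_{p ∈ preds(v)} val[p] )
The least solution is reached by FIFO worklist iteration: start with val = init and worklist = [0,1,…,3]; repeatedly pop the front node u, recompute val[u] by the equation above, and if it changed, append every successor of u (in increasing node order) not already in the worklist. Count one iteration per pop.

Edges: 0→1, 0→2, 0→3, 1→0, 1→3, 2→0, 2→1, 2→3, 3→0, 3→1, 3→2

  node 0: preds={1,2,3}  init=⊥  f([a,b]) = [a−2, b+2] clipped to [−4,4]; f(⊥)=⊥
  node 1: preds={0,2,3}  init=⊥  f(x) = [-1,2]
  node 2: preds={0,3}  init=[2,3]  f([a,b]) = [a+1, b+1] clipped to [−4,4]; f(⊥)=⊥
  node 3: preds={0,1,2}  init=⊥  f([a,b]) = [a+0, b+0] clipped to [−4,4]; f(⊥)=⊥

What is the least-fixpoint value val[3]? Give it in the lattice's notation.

[-4,4]

Iteration log — 15 steps:
  step 1. node 0  ⊔preds=[2,3]  new=[0,4]  old=⊥  +wl: 
  step 2. node 1  ⊔preds=[0,4]  new=[-1,2]  old=⊥  +wl: 0
  step 3. node 2  ⊔preds=[0,4]  new=[1,4]  old=[2,3]  +wl: 1
  step 4. node 3  ⊔preds=[-1,4]  new=[-1,4]  old=⊥  +wl: 2
  step 5. node 0  ⊔preds=[-1,4]  new=[-3,4]  old=[0,4]  +wl: 3
  step 6. node 1  ⊔preds=[-3,4]  new=[-1,2]  stable
  step 7. node 2  ⊔preds=[-3,4]  new=[-2,4]  old=[1,4]  +wl: 0,1
  step 8. node 3  ⊔preds=[-3,4]  new=[-3,4]  old=[-1,4]  +wl: 2
  step 9. node 0  ⊔preds=[-3,4]  new=[-4,4]  old=[-3,4]  +wl: 3
  step 10. node 1  ⊔preds=[-4,4]  new=[-1,2]  stable
  step 11. node 2  ⊔preds=[-4,4]  new=[-3,4]  old=[-2,4]  +wl: 0,1
  step 12. node 3  ⊔preds=[-4,4]  new=[-4,4]  old=[-3,4]  +wl: 2
  step 13. node 0  ⊔preds=[-4,4]  new=[-4,4]  stable
  step 14. node 1  ⊔preds=[-4,4]  new=[-1,2]  stable
  step 15. node 2  ⊔preds=[-4,4]  new=[-3,4]  stable

Least fixpoint reached:
  node 0: [-4,4]
  node 1: [-1,2]
  node 2: [-3,4]
  node 3: [-4,4]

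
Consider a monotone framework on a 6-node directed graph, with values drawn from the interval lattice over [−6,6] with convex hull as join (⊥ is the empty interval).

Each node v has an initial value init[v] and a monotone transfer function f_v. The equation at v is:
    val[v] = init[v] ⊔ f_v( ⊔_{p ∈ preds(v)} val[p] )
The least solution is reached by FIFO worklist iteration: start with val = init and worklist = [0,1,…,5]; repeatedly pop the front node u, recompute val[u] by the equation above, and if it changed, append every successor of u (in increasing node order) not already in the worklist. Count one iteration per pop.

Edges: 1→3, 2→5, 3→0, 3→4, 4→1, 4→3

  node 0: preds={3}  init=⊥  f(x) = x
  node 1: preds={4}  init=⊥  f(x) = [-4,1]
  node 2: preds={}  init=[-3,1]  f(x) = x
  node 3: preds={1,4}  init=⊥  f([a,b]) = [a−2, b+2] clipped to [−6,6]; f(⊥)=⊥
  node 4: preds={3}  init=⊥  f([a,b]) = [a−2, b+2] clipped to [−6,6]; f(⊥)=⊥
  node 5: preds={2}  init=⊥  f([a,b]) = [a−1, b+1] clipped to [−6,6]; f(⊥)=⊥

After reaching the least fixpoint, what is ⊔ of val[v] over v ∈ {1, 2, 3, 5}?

Trace (13 dequeues):
  [1] u=0 | in ⊥ | out ⊥ | ==
  [2] u=1 | in ⊥ | out [-4,1] | prev ⊥ | push {}
  [3] u=2 | in ⊥ | out [-3,1] | ==
  [4] u=3 | in [-4,1] | out [-6,3] | prev ⊥ | push {0}
  [5] u=4 | in [-6,3] | out [-6,5] | prev ⊥ | push {1,3}
  [6] u=5 | in [-3,1] | out [-4,2] | prev ⊥ | push {}
  [7] u=0 | in [-6,3] | out [-6,3] | prev ⊥ | push {}
  [8] u=1 | in [-6,5] | out [-4,1] | ==
  [9] u=3 | in [-6,5] | out [-6,6] | prev [-6,3] | push {0,4}
  [10] u=0 | in [-6,6] | out [-6,6] | prev [-6,3] | push {}
  [11] u=4 | in [-6,6] | out [-6,6] | prev [-6,5] | push {1,3}
  [12] u=1 | in [-6,6] | out [-4,1] | ==
  [13] u=3 | in [-6,6] | out [-6,6] | ==

Converged values:
  [0] [-6,6]
  [1] [-4,1]
  [2] [-3,1]
  [3] [-6,6]
  [4] [-6,6]
  [5] [-4,2]

[-6,6]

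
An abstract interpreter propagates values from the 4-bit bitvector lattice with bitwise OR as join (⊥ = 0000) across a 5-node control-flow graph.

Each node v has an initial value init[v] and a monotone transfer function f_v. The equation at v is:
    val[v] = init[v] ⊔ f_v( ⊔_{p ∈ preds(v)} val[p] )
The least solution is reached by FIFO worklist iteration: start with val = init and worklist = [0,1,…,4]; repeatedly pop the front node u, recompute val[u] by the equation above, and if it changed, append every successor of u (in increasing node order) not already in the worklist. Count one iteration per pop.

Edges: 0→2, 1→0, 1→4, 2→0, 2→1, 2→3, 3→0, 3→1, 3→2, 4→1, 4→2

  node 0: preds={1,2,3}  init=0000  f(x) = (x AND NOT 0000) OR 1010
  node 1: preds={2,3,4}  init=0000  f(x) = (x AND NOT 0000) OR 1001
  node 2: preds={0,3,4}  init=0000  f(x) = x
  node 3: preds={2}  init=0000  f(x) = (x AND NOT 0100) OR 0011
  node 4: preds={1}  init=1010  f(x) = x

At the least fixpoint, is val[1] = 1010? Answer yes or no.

no

Trace (11 dequeues):
  [1] u=0 | in 0000 | out 1010 | prev 0000 | push {}
  [2] u=1 | in 1010 | out 1011 | prev 0000 | push {0}
  [3] u=2 | in 1010 | out 1010 | prev 0000 | push {1}
  [4] u=3 | in 1010 | out 1011 | prev 0000 | push {2}
  [5] u=4 | in 1011 | out 1011 | prev 1010 | push {}
  [6] u=0 | in 1011 | out 1011 | prev 1010 | push {}
  [7] u=1 | in 1011 | out 1011 | ==
  [8] u=2 | in 1011 | out 1011 | prev 1010 | push {0,1,3}
  [9] u=0 | in 1011 | out 1011 | ==
  [10] u=1 | in 1011 | out 1011 | ==
  [11] u=3 | in 1011 | out 1011 | ==

Converged values:
  [0] 1011
  [1] 1011
  [2] 1011
  [3] 1011
  [4] 1011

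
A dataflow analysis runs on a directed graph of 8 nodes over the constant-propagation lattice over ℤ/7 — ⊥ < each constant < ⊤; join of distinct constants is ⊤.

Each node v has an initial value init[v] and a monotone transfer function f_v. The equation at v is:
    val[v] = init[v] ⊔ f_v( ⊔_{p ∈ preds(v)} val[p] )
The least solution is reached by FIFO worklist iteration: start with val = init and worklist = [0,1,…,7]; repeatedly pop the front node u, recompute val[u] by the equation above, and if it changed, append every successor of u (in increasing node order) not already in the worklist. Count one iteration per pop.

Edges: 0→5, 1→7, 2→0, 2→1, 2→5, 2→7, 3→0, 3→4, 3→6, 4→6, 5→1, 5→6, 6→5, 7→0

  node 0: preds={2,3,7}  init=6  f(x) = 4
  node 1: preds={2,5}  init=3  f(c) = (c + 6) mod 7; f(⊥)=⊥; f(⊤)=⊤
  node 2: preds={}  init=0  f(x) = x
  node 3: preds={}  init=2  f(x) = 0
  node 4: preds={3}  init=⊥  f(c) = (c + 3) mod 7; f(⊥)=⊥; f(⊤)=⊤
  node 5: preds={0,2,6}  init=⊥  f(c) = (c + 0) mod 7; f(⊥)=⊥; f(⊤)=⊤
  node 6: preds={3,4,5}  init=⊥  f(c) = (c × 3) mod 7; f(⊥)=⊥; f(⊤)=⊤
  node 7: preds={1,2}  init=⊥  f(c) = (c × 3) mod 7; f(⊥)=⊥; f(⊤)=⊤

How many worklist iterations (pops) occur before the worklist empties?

Iteration log — 11 steps:
  step 1. node 0  ⊔preds=⊤  new=⊤  old=6  +wl: 
  step 2. node 1  ⊔preds=0  new=⊤  old=3  +wl: 
  step 3. node 2  ⊔preds=⊥  new=0  stable
  step 4. node 3  ⊔preds=⊥  new=⊤  old=2  +wl: 0
  step 5. node 4  ⊔preds=⊤  new=⊤  old=⊥  +wl: 
  step 6. node 5  ⊔preds=⊤  new=⊤  old=⊥  +wl: 1
  step 7. node 6  ⊔preds=⊤  new=⊤  old=⊥  +wl: 5
  step 8. node 7  ⊔preds=⊤  new=⊤  old=⊥  +wl: 
  step 9. node 0  ⊔preds=⊤  new=⊤  stable
  step 10. node 1  ⊔preds=⊤  new=⊤  stable
  step 11. node 5  ⊔preds=⊤  new=⊤  stable

Least fixpoint reached:
  node 0: ⊤
  node 1: ⊤
  node 2: 0
  node 3: ⊤
  node 4: ⊤
  node 5: ⊤
  node 6: ⊤
  node 7: ⊤

11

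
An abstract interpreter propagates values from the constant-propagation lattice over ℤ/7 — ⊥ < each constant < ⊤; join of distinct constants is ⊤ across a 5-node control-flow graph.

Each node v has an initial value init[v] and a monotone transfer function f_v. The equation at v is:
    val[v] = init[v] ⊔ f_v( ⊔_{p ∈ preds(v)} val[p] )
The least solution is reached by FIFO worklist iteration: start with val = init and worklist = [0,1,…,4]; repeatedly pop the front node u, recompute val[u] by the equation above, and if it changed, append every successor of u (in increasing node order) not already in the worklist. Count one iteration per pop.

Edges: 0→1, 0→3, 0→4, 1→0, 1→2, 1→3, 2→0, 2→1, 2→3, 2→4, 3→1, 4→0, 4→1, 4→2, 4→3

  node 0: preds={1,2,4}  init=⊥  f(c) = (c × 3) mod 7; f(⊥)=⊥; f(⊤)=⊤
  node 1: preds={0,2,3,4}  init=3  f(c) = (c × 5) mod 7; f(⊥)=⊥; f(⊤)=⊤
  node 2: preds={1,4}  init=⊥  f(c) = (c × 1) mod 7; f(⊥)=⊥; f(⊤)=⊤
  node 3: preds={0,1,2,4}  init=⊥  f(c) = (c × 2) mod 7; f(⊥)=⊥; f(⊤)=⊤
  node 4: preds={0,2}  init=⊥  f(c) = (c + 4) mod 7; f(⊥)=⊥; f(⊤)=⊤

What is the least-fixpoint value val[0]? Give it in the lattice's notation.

⊤

Iteration log — 12 steps:
  step 1. node 0  ⊔preds=3  new=2  old=⊥  +wl: 
  step 2. node 1  ⊔preds=2  new=3  stable
  step 3. node 2  ⊔preds=3  new=3  old=⊥  +wl: 0,1
  step 4. node 3  ⊔preds=⊤  new=⊤  old=⊥  +wl: 
  step 5. node 4  ⊔preds=⊤  new=⊤  old=⊥  +wl: 2,3
  step 6. node 0  ⊔preds=⊤  new=⊤  old=2  +wl: 4
  step 7. node 1  ⊔preds=⊤  new=⊤  old=3  +wl: 0
  step 8. node 2  ⊔preds=⊤  new=⊤  old=3  +wl: 1
  step 9. node 3  ⊔preds=⊤  new=⊤  stable
  step 10. node 4  ⊔preds=⊤  new=⊤  stable
  step 11. node 0  ⊔preds=⊤  new=⊤  stable
  step 12. node 1  ⊔preds=⊤  new=⊤  stable

Least fixpoint reached:
  node 0: ⊤
  node 1: ⊤
  node 2: ⊤
  node 3: ⊤
  node 4: ⊤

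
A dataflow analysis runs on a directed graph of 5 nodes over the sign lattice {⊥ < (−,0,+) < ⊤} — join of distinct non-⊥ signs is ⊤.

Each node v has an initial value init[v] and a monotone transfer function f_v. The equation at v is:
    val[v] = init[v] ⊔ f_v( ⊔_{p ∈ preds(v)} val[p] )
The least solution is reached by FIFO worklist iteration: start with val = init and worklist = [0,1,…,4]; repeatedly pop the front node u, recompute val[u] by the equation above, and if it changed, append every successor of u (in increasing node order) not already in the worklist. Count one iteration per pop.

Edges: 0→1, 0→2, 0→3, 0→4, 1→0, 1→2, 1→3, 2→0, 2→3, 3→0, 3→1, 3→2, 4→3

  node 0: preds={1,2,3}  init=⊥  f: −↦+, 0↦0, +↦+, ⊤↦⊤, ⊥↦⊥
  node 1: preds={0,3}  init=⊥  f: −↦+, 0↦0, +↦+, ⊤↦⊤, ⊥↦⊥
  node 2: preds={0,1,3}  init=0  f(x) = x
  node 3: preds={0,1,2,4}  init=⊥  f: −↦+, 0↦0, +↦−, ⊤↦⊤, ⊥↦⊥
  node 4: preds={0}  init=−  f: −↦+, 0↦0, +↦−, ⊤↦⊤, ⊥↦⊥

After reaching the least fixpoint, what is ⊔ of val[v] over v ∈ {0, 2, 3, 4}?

⊤

Worklist (11 pops):
  #1 pop 0: in=0 → 0 (was ⊥); enqueue []
  #2 pop 1: in=0 → 0 (was ⊥); enqueue [0]
  #3 pop 2: in=0 → 0 (no change)
  #4 pop 3: in=⊤ → ⊤ (was ⊥); enqueue [1,2]
  #5 pop 4: in=0 → ⊤ (was −); enqueue [3]
  #6 pop 0: in=⊤ → ⊤ (was 0); enqueue [4]
  #7 pop 1: in=⊤ → ⊤ (was 0); enqueue [0]
  #8 pop 2: in=⊤ → ⊤ (was 0); enqueue []
  #9 pop 3: in=⊤ → ⊤ (no change)
  #10 pop 4: in=⊤ → ⊤ (no change)
  #11 pop 0: in=⊤ → ⊤ (no change)

Fixpoint:
  val[0] = ⊤
  val[1] = ⊤
  val[2] = ⊤
  val[3] = ⊤
  val[4] = ⊤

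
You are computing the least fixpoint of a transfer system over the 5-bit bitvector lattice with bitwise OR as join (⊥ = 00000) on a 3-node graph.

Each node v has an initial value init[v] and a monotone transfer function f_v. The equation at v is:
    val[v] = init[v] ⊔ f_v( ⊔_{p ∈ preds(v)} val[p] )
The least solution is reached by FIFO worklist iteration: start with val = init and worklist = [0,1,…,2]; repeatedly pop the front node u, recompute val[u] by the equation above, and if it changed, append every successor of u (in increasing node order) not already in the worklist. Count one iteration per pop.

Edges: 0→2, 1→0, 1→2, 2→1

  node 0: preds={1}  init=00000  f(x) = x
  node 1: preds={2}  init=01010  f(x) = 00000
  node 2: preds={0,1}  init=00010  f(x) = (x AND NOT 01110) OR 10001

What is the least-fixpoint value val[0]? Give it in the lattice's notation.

01010

Iteration log — 4 steps:
  step 1. node 0  ⊔preds=01010  new=01010  old=00000  +wl: 
  step 2. node 1  ⊔preds=00010  new=01010  stable
  step 3. node 2  ⊔preds=01010  new=10011  old=00010  +wl: 1
  step 4. node 1  ⊔preds=10011  new=01010  stable

Least fixpoint reached:
  node 0: 01010
  node 1: 01010
  node 2: 10011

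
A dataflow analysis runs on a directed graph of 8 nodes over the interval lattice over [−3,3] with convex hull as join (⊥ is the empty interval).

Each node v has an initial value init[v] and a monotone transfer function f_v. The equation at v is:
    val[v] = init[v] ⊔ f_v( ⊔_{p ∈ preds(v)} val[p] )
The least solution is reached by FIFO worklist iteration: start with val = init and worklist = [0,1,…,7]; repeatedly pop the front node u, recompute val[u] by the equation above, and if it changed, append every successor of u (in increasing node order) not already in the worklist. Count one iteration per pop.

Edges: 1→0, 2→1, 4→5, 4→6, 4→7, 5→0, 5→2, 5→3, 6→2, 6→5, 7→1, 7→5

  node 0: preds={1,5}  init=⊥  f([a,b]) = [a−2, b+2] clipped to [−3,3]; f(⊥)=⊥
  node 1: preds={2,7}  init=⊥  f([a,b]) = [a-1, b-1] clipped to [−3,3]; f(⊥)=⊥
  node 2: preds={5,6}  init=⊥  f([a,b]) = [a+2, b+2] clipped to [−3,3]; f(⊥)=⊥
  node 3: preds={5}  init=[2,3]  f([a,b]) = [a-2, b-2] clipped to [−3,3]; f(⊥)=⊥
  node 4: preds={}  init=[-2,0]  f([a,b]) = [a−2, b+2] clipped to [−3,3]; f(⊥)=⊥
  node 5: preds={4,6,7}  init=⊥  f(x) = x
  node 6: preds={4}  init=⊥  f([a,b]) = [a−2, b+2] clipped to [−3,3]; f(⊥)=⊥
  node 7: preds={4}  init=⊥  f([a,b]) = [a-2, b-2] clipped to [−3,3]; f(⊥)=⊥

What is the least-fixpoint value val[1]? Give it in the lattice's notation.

[-3,2]

Trace (16 dequeues):
  [1] u=0 | in ⊥ | out ⊥ | ==
  [2] u=1 | in ⊥ | out ⊥ | ==
  [3] u=2 | in ⊥ | out ⊥ | ==
  [4] u=3 | in ⊥ | out [2,3] | ==
  [5] u=4 | in ⊥ | out [-2,0] | ==
  [6] u=5 | in [-2,0] | out [-2,0] | prev ⊥ | push {0,2,3}
  [7] u=6 | in [-2,0] | out [-3,2] | prev ⊥ | push {5}
  [8] u=7 | in [-2,0] | out [-3,-2] | prev ⊥ | push {1}
  [9] u=0 | in [-2,0] | out [-3,2] | prev ⊥ | push {}
  [10] u=2 | in [-3,2] | out [-1,3] | prev ⊥ | push {}
  [11] u=3 | in [-2,0] | out [-3,3] | prev [2,3] | push {}
  [12] u=5 | in [-3,2] | out [-3,2] | prev [-2,0] | push {0,2,3}
  [13] u=1 | in [-3,3] | out [-3,2] | prev ⊥ | push {}
  [14] u=0 | in [-3,2] | out [-3,3] | prev [-3,2] | push {}
  [15] u=2 | in [-3,2] | out [-1,3] | ==
  [16] u=3 | in [-3,2] | out [-3,3] | ==

Converged values:
  [0] [-3,3]
  [1] [-3,2]
  [2] [-1,3]
  [3] [-3,3]
  [4] [-2,0]
  [5] [-3,2]
  [6] [-3,2]
  [7] [-3,-2]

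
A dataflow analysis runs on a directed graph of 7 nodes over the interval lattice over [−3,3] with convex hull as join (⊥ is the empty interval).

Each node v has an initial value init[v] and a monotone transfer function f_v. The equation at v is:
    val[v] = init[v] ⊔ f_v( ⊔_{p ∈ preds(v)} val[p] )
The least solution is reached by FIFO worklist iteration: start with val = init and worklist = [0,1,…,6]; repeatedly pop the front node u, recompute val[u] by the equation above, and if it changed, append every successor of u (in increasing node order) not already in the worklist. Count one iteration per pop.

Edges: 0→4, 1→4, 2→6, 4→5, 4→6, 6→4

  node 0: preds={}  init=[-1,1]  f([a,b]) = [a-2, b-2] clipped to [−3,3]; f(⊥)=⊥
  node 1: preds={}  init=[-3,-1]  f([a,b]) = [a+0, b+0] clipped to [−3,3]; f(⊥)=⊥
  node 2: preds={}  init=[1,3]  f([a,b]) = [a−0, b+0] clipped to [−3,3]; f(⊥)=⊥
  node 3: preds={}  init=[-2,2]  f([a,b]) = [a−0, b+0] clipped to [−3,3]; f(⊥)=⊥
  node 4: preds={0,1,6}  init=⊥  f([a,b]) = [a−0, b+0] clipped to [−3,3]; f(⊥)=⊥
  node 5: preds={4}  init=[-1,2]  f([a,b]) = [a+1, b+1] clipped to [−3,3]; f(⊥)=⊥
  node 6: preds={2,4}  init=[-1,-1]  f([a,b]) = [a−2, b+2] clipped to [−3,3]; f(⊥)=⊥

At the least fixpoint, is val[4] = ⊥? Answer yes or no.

no

Iteration log — 10 steps:
  step 1. node 0  ⊔preds=⊥  new=[-1,1]  stable
  step 2. node 1  ⊔preds=⊥  new=[-3,-1]  stable
  step 3. node 2  ⊔preds=⊥  new=[1,3]  stable
  step 4. node 3  ⊔preds=⊥  new=[-2,2]  stable
  step 5. node 4  ⊔preds=[-3,1]  new=[-3,1]  old=⊥  +wl: 
  step 6. node 5  ⊔preds=[-3,1]  new=[-2,2]  old=[-1,2]  +wl: 
  step 7. node 6  ⊔preds=[-3,3]  new=[-3,3]  old=[-1,-1]  +wl: 4
  step 8. node 4  ⊔preds=[-3,3]  new=[-3,3]  old=[-3,1]  +wl: 5,6
  step 9. node 5  ⊔preds=[-3,3]  new=[-2,3]  old=[-2,2]  +wl: 
  step 10. node 6  ⊔preds=[-3,3]  new=[-3,3]  stable

Least fixpoint reached:
  node 0: [-1,1]
  node 1: [-3,-1]
  node 2: [1,3]
  node 3: [-2,2]
  node 4: [-3,3]
  node 5: [-2,3]
  node 6: [-3,3]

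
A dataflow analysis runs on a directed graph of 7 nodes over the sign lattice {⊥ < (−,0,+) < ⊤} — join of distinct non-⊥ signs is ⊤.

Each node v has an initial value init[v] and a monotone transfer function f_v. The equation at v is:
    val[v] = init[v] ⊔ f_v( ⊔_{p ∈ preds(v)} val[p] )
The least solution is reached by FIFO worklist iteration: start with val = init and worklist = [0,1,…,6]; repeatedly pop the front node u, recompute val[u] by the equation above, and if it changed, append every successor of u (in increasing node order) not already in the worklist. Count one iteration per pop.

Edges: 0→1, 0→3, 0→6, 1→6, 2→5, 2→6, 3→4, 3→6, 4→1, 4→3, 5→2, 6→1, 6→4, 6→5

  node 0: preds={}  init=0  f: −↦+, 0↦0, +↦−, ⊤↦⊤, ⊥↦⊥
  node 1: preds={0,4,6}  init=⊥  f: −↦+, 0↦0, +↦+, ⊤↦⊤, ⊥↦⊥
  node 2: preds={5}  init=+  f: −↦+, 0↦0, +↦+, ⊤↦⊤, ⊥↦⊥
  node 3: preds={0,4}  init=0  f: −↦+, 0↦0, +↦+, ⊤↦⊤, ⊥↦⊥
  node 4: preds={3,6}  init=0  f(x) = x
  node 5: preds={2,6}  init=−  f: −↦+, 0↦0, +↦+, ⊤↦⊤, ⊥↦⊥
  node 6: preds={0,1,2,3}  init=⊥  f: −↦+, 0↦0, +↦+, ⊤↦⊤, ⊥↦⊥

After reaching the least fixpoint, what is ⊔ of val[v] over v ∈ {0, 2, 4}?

Worklist (16 pops):
  #1 pop 0: in=⊥ → 0 (no change)
  #2 pop 1: in=0 → 0 (was ⊥); enqueue []
  #3 pop 2: in=− → + (no change)
  #4 pop 3: in=0 → 0 (no change)
  #5 pop 4: in=0 → 0 (no change)
  #6 pop 5: in=+ → ⊤ (was −); enqueue [2]
  #7 pop 6: in=⊤ → ⊤ (was ⊥); enqueue [1,4,5]
  #8 pop 2: in=⊤ → ⊤ (was +); enqueue [6]
  #9 pop 1: in=⊤ → ⊤ (was 0); enqueue []
  #10 pop 4: in=⊤ → ⊤ (was 0); enqueue [1,3]
  #11 pop 5: in=⊤ → ⊤ (no change)
  #12 pop 6: in=⊤ → ⊤ (no change)
  #13 pop 1: in=⊤ → ⊤ (no change)
  #14 pop 3: in=⊤ → ⊤ (was 0); enqueue [4,6]
  #15 pop 4: in=⊤ → ⊤ (no change)
  #16 pop 6: in=⊤ → ⊤ (no change)

Fixpoint:
  val[0] = 0
  val[1] = ⊤
  val[2] = ⊤
  val[3] = ⊤
  val[4] = ⊤
  val[5] = ⊤
  val[6] = ⊤

⊤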